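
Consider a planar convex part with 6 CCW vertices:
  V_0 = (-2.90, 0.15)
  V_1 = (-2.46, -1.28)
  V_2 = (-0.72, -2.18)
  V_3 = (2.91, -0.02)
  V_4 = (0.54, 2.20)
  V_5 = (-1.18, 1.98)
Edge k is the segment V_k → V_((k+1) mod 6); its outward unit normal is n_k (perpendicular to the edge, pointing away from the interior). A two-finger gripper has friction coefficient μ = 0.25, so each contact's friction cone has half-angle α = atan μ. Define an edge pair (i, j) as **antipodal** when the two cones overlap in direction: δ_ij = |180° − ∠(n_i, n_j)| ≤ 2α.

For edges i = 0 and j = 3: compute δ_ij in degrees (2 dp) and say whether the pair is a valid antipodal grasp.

α = atan 0.25 = 14.04°;  2α = 28.07°
edge 0: e_0 = (+0.44, -1.43);  n_0 = (-0.9558, -0.2941)
edge 3: e_3 = (-2.37, +2.22);  n_3 = (+0.6836, +0.7298)
∠(n_0, n_3) = 150.23°
δ = |180° − 150.23°| = 29.77°
29.77° > 2α = 28.07°  →  invalid

δ = 29.77°, invalid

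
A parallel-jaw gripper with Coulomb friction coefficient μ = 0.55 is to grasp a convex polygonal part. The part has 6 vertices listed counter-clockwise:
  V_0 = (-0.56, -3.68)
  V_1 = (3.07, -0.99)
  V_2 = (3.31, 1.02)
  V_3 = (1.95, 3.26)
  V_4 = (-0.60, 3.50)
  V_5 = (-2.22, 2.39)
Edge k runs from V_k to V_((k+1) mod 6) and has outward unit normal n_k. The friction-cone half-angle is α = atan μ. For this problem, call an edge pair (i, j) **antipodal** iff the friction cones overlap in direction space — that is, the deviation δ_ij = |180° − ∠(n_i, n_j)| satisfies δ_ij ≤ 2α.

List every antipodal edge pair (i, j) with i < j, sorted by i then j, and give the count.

α = atan 0.55 = 28.81°;  2α = 57.62°
n_0 = (+0.5954, -0.8034)
n_1 = (+0.9929, -0.1186)
n_2 = (+0.8548, +0.5190)
n_3 = (+0.0937, +0.9956)
n_4 = (-0.5652, +0.8249)
n_5 = (-0.9646, -0.2638)
  (0,1): δ = 133.35°  ·
  (0,2): δ = 95.28°  ·
  (0,3): δ = 41.92°  ✓
  (0,4): δ = 2.12°  ✓
  (0,5): δ = 68.75°  ·
  (1,2): δ = 141.93°  ·
  (1,3): δ = 88.57°  ·
  (1,4): δ = 48.77°  ✓
  (1,5): δ = 22.10°  ✓
  (2,3): δ = 126.64°  ·
  (2,4): δ = 86.85°  ·
  (2,5): δ = 15.97°  ✓
  (3,4): δ = 140.20°  ·
  (3,5): δ = 69.33°  ·
  (4,5): δ = 109.12°  ·
antipodal pairs: 5

count = 5; pairs: (0,3), (0,4), (1,4), (1,5), (2,5)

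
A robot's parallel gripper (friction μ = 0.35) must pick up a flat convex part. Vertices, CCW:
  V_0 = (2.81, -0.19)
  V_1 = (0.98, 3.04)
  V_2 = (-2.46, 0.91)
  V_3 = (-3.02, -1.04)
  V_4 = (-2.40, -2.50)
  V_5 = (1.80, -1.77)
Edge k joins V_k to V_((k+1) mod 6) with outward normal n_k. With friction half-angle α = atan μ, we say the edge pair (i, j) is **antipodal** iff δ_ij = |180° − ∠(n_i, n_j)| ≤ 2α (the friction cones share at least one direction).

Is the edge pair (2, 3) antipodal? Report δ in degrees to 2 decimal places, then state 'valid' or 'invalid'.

α = atan 0.35 = 19.29°;  2α = 38.58°
edge 2: e_2 = (-0.56, -1.95);  n_2 = (-0.9612, +0.2760)
edge 3: e_3 = (+0.62, -1.46);  n_3 = (-0.9204, -0.3909)
∠(n_2, n_3) = 39.03°
δ = |180° − 39.03°| = 140.97°
140.97° > 2α = 38.58°  →  invalid

δ = 140.97°, invalid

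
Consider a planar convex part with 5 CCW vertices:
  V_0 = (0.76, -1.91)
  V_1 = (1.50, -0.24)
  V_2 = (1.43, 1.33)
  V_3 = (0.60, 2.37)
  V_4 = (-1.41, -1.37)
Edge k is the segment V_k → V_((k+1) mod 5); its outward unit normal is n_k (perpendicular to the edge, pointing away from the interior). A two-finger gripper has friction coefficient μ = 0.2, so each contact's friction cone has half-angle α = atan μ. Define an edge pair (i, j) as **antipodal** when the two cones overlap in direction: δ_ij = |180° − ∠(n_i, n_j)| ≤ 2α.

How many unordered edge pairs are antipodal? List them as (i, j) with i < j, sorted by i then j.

α = atan 0.2 = 11.31°;  2α = 22.62°
n_0 = (+0.9143, -0.4051)
n_1 = (+0.9990, +0.0445)
n_2 = (+0.7816, +0.6238)
n_3 = (-0.8808, +0.4734)
n_4 = (-0.2415, -0.9704)
  (0,1): δ = 153.55°  ·
  (0,2): δ = 117.51°  ·
  (0,3): δ = 4.36°  ✓
  (0,4): δ = 99.92°  ·
  (1,2): δ = 143.96°  ·
  (1,3): δ = 30.81°  ·
  (1,4): δ = 73.47°  ·
  (2,3): δ = 66.85°  ·
  (2,4): δ = 37.43°  ·
  (3,4): δ = 75.72°  ·
antipodal pairs: 1

count = 1; pairs: (0,3)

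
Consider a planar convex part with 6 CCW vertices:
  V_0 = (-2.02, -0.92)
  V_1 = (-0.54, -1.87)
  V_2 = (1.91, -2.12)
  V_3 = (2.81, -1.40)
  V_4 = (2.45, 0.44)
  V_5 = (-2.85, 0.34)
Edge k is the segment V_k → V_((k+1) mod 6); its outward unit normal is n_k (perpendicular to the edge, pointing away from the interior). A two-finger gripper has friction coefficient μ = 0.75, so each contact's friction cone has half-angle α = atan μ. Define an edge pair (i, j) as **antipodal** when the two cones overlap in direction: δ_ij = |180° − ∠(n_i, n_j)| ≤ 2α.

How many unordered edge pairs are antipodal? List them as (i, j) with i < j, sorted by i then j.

count = 7; pairs: (0,3), (0,4), (1,3), (1,4), (2,4), (3,5), (4,5)

α = atan 0.75 = 36.87°;  2α = 73.74°
n_0 = (-0.5402, -0.8415)
n_1 = (-0.1015, -0.9948)
n_2 = (+0.6247, -0.7809)
n_3 = (+0.9814, +0.1920)
n_4 = (-0.0189, +0.9998)
n_5 = (-0.8351, -0.5501)
  (0,1): δ = 153.13°  ·
  (0,2): δ = 108.64°  ·
  (0,3): δ = 46.23°  ✓
  (0,4): δ = 33.78°  ✓
  (0,5): δ = 156.07°  ·
  (1,2): δ = 135.51°  ·
  (1,3): δ = 73.10°  ✓
  (1,4): δ = 6.91°  ✓
  (1,5): δ = 129.20°  ·
  (2,3): δ = 117.59°  ·
  (2,4): δ = 37.58°  ✓
  (2,5): δ = 84.71°  ·
  (3,4): δ = 99.99°  ·
  (3,5): δ = 22.30°  ✓
  (4,5): δ = 57.71°  ✓
antipodal pairs: 7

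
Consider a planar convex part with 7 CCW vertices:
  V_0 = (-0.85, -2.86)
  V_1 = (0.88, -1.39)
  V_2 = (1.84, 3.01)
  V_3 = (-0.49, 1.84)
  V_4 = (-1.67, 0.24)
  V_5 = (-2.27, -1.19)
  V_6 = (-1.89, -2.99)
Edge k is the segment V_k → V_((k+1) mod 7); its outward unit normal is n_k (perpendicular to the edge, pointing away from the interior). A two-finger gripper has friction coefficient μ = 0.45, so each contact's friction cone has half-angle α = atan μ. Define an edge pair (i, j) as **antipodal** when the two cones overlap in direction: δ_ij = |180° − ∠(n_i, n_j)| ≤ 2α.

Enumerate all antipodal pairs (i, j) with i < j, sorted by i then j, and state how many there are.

α = atan 0.45 = 24.23°;  2α = 48.46°
n_0 = (+0.6475, -0.7620)
n_1 = (+0.9770, -0.2132)
n_2 = (-0.4487, +0.8937)
n_3 = (-0.8048, +0.5935)
n_4 = (-0.9221, +0.3869)
n_5 = (-0.9784, -0.2066)
n_6 = (+0.1240, -0.9923)
  (0,1): δ = 142.66°  ·
  (0,2): δ = 13.69°  ✓
  (0,3): δ = 13.24°  ✓
  (0,4): δ = 26.88°  ✓
  (0,5): δ = 61.57°  ·
  (0,6): δ = 146.77°  ·
  (1,2): δ = 51.03°  ·
  (1,3): δ = 24.10°  ✓
  (1,4): δ = 10.45°  ✓
  (1,5): δ = 24.23°  ✓
  (1,6): δ = 109.43°  ·
  (2,3): δ = 153.07°  ·
  (2,4): δ = 139.43°  ·
  (2,5): δ = 104.74°  ·
  (2,6): δ = 19.54°  ✓
  (3,4): δ = 166.35°  ·
  (3,5): δ = 131.67°  ·
  (3,6): δ = 46.47°  ✓
  (4,5): δ = 145.32°  ·
  (4,6): δ = 60.11°  ·
  (5,6): δ = 94.80°  ·
antipodal pairs: 8

count = 8; pairs: (0,2), (0,3), (0,4), (1,3), (1,4), (1,5), (2,6), (3,6)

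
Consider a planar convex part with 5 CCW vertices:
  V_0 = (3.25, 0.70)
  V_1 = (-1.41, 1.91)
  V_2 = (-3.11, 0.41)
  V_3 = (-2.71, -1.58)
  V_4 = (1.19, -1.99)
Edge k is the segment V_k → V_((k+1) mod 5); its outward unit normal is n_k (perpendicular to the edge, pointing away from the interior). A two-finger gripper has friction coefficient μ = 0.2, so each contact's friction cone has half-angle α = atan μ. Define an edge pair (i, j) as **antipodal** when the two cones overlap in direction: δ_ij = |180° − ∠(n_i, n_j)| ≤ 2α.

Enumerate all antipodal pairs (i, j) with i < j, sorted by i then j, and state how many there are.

count = 2; pairs: (0,3), (1,4)

α = atan 0.2 = 11.31°;  2α = 22.62°
n_0 = (+0.2513, +0.9679)
n_1 = (-0.6616, +0.7498)
n_2 = (-0.9804, -0.1971)
n_3 = (-0.1046, -0.9945)
n_4 = (+0.7939, -0.6080)
  (0,1): δ = 124.02°  ·
  (0,2): δ = 64.08°  ·
  (0,3): δ = 8.55°  ✓
  (0,4): δ = 67.11°  ·
  (1,2): δ = 120.06°  ·
  (1,3): δ = 47.43°  ·
  (1,4): δ = 11.13°  ✓
  (2,3): δ = 107.37°  ·
  (2,4): δ = 48.81°  ·
  (3,4): δ = 121.44°  ·
antipodal pairs: 2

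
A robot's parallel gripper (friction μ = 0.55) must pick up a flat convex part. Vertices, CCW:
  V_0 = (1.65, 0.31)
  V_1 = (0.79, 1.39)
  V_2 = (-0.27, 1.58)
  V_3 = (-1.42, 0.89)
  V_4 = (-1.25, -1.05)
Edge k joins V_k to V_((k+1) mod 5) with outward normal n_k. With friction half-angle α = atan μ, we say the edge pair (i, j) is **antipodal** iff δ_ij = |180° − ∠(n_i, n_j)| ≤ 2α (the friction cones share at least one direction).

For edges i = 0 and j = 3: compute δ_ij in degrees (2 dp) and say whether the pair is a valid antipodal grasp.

α = atan 0.55 = 28.81°;  2α = 57.62°
edge 0: e_0 = (-0.86, +1.08);  n_0 = (+0.7823, +0.6229)
edge 3: e_3 = (+0.17, -1.94);  n_3 = (-0.9962, -0.0873)
∠(n_0, n_3) = 146.48°
δ = |180° − 146.48°| = 33.52°
33.52° ≤ 2α = 57.62°  →  valid

δ = 33.52°, valid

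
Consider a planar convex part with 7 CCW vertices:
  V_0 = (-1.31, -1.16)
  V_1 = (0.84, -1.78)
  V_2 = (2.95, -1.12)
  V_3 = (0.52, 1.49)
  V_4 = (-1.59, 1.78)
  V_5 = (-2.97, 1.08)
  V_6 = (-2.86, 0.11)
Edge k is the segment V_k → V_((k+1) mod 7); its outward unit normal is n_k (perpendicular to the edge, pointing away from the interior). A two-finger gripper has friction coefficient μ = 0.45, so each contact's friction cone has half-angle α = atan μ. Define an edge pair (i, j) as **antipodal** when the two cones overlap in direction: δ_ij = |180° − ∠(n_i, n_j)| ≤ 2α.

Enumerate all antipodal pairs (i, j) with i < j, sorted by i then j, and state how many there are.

α = atan 0.45 = 24.23°;  2α = 48.46°
n_0 = (-0.2771, -0.9608)
n_1 = (+0.2985, -0.9544)
n_2 = (+0.7319, +0.6814)
n_3 = (+0.1362, +0.9907)
n_4 = (-0.4524, +0.8918)
n_5 = (-0.9936, -0.1127)
n_6 = (-0.6338, -0.7735)
  (0,1): δ = 146.54°  ·
  (0,2): δ = 30.96°  ✓
  (0,3): δ = 8.26°  ✓
  (0,4): δ = 42.98°  ✓
  (0,5): δ = 112.56°  ·
  (0,6): δ = 156.76°  ·
  (1,2): δ = 64.41°  ·
  (1,3): δ = 25.20°  ✓
  (1,4): δ = 9.53°  ✓
  (1,5): δ = 79.10°  ·
  (1,6): δ = 123.30°  ·
  (2,3): δ = 140.78°  ·
  (2,4): δ = 106.06°  ·
  (2,5): δ = 36.48°  ✓
  (2,6): δ = 7.72°  ✓
  (3,4): δ = 145.28°  ·
  (3,5): δ = 75.70°  ·
  (3,6): δ = 31.50°  ✓
  (4,5): δ = 110.43°  ·
  (4,6): δ = 66.23°  ·
  (5,6): δ = 135.80°  ·
antipodal pairs: 8

count = 8; pairs: (0,2), (0,3), (0,4), (1,3), (1,4), (2,5), (2,6), (3,6)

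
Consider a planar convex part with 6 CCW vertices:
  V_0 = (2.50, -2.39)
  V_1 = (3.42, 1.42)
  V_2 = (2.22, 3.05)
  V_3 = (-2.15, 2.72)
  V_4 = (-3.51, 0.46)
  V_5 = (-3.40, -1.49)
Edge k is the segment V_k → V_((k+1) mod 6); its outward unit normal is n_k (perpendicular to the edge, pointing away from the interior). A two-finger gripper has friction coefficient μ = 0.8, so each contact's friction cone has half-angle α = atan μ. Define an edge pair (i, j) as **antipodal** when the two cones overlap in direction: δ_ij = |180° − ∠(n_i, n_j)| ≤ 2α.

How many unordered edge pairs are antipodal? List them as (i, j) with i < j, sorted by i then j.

α = atan 0.8 = 38.66°;  2α = 77.32°
n_0 = (+0.9721, -0.2347)
n_1 = (+0.8053, +0.5929)
n_2 = (-0.0753, +0.9972)
n_3 = (-0.8568, +0.5156)
n_4 = (-0.9984, -0.0563)
n_5 = (-0.1508, -0.9886)
  (0,1): δ = 130.06°  ·
  (0,2): δ = 72.11°  ✓
  (0,3): δ = 17.46°  ✓
  (0,4): δ = 16.80°  ✓
  (0,5): δ = 94.90°  ·
  (1,2): δ = 122.04°  ·
  (1,3): δ = 67.40°  ✓
  (1,4): δ = 33.13°  ✓
  (1,5): δ = 44.97°  ✓
  (2,3): δ = 125.36°  ·
  (2,4): δ = 91.09°  ·
  (2,5): δ = 12.99°  ✓
  (3,4): δ = 145.73°  ·
  (3,5): δ = 67.63°  ✓
  (4,5): δ = 101.90°  ·
antipodal pairs: 8

count = 8; pairs: (0,2), (0,3), (0,4), (1,3), (1,4), (1,5), (2,5), (3,5)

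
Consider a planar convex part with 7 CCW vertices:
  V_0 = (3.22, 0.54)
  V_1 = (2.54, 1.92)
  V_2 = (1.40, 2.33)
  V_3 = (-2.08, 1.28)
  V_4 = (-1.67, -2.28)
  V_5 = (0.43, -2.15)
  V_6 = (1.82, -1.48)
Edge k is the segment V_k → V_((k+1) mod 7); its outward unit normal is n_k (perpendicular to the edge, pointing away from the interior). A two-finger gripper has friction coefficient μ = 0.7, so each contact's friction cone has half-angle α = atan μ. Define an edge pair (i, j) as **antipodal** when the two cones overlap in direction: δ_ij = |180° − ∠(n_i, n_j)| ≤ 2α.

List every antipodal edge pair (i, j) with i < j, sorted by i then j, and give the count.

count = 9; pairs: (0,3), (0,4), (1,3), (1,4), (1,5), (2,4), (2,5), (2,6), (3,6)

α = atan 0.7 = 34.99°;  2α = 69.98°
n_0 = (+0.8970, +0.4420)
n_1 = (+0.3384, +0.9410)
n_2 = (-0.2889, +0.9574)
n_3 = (-0.9934, -0.1144)
n_4 = (+0.0618, -0.9981)
n_5 = (+0.4342, -0.9008)
n_6 = (+0.8219, -0.5696)
  (0,1): δ = 136.01°  ·
  (0,2): δ = 99.44°  ·
  (0,3): δ = 19.66°  ✓
  (0,4): δ = 67.31°  ✓
  (0,5): δ = 89.50°  ·
  (0,6): δ = 119.04°  ·
  (1,2): δ = 143.43°  ·
  (1,3): δ = 63.65°  ✓
  (1,4): δ = 23.32°  ✓
  (1,5): δ = 45.52°  ✓
  (1,6): δ = 75.06°  ·
  (2,3): δ = 100.22°  ·
  (2,4): δ = 13.25°  ✓
  (2,5): δ = 8.94°  ✓
  (2,6): δ = 38.49°  ✓
  (3,4): δ = 93.03°  ·
  (3,5): δ = 70.83°  ·
  (3,6): δ = 41.29°  ✓
  (4,5): δ = 157.81°  ·
  (4,6): δ = 128.27°  ·
  (5,6): δ = 150.46°  ·
antipodal pairs: 9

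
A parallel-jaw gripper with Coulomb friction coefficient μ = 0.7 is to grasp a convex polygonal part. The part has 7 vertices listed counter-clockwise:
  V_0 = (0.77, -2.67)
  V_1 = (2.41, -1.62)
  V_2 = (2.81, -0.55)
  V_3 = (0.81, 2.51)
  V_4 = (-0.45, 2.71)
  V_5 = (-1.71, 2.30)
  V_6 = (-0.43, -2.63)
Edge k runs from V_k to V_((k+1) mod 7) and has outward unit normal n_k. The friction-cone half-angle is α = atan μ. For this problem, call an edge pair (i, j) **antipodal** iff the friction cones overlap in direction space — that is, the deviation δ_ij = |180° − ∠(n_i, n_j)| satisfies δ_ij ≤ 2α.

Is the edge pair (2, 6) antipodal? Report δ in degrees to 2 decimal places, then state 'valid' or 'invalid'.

α = atan 0.7 = 34.99°;  2α = 69.98°
edge 2: e_2 = (-2.00, +3.06);  n_2 = (+0.8371, +0.5471)
edge 6: e_6 = (+1.20, -0.04);  n_6 = (-0.0333, -0.9994)
∠(n_2, n_6) = 125.08°
δ = |180° − 125.08°| = 54.92°
54.92° ≤ 2α = 69.98°  →  valid

δ = 54.92°, valid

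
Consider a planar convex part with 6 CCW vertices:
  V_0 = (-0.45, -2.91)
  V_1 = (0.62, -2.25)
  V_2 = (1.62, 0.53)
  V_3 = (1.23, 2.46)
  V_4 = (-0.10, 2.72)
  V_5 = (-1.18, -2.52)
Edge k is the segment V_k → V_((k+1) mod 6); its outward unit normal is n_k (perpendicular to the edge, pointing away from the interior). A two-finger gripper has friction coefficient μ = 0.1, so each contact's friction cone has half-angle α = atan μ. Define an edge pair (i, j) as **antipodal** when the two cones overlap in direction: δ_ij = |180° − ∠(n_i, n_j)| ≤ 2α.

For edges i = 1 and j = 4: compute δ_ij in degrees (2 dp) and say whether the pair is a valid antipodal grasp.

α = atan 0.1 = 5.71°;  2α = 11.42°
edge 1: e_1 = (+1.00, +2.78);  n_1 = (+0.9410, -0.3385)
edge 4: e_4 = (-1.08, -5.24);  n_4 = (-0.9794, +0.2019)
∠(n_1, n_4) = 171.86°
δ = |180° − 171.86°| = 8.14°
8.14° ≤ 2α = 11.42°  →  valid

δ = 8.14°, valid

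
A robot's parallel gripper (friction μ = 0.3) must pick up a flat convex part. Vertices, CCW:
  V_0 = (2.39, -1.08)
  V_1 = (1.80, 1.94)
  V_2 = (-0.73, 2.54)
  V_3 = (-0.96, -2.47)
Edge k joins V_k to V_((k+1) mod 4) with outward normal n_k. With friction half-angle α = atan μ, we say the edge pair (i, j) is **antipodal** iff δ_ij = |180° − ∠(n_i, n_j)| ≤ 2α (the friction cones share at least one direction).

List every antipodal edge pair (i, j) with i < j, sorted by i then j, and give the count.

count = 1; pairs: (0,2)

α = atan 0.3 = 16.70°;  2α = 33.40°
n_0 = (+0.9814, +0.1917)
n_1 = (+0.2308, +0.9730)
n_2 = (-0.9989, +0.0459)
n_3 = (+0.3832, -0.9236)
  (0,1): δ = 114.40°  ·
  (0,2): δ = 13.68°  ✓
  (0,3): δ = 101.48°  ·
  (1,2): δ = 79.29°  ·
  (1,3): δ = 35.88°  ·
  (2,3): δ = 64.84°  ·
antipodal pairs: 1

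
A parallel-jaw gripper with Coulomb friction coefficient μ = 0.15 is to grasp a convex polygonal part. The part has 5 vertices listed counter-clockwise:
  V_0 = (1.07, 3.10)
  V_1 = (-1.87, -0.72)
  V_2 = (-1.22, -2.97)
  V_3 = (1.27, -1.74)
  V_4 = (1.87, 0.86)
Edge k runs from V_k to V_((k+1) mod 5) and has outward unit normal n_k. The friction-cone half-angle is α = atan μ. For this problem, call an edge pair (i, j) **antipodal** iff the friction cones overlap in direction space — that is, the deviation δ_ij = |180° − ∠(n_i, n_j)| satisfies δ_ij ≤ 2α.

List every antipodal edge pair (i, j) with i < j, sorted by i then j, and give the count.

α = atan 0.15 = 8.53°;  2α = 17.06°
n_0 = (-0.7925, +0.6099)
n_1 = (-0.9607, -0.2775)
n_2 = (+0.4429, -0.8966)
n_3 = (+0.9744, -0.2249)
n_4 = (+0.9417, +0.3363)
  (0,1): δ = 126.30°  ·
  (0,2): δ = 26.13°  ·
  (0,3): δ = 24.59°  ·
  (0,4): δ = 57.24°  ·
  (1,2): δ = 79.83°  ·
  (1,3): δ = 29.11°  ·
  (1,4): δ = 3.54°  ✓
  (2,3): δ = 129.28°  ·
  (2,4): δ = 96.63°  ·
  (3,4): δ = 147.35°  ·
antipodal pairs: 1

count = 1; pairs: (1,4)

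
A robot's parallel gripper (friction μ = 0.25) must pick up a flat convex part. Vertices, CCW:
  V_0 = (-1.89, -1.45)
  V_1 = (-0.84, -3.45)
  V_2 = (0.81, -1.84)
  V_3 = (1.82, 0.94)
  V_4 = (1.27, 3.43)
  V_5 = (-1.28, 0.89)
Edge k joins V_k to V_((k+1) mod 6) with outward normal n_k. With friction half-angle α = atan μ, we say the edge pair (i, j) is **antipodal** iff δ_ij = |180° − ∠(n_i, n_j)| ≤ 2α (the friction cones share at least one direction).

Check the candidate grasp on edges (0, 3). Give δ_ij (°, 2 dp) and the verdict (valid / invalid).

δ = 15.24°, valid

α = atan 0.25 = 14.04°;  2α = 28.07°
edge 0: e_0 = (+1.05, -2.00);  n_0 = (-0.8854, -0.4648)
edge 3: e_3 = (-0.55, +2.49);  n_3 = (+0.9765, +0.2157)
∠(n_0, n_3) = 164.76°
δ = |180° − 164.76°| = 15.24°
15.24° ≤ 2α = 28.07°  →  valid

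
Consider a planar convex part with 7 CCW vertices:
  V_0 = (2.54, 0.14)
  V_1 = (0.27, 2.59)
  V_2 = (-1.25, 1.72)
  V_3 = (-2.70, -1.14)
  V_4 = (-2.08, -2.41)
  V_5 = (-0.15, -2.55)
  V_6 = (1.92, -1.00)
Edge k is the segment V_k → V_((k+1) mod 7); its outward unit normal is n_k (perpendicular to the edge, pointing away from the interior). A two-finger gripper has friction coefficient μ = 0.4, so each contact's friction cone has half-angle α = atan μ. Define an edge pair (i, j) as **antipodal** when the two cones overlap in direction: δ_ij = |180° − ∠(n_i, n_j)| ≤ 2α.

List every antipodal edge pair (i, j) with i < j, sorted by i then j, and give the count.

α = atan 0.4 = 21.80°;  2α = 43.60°
n_0 = (+0.7335, +0.6796)
n_1 = (-0.4968, +0.8679)
n_2 = (-0.8919, +0.4522)
n_3 = (-0.8986, -0.4387)
n_4 = (-0.0723, -0.9974)
n_5 = (+0.5994, -0.8005)
n_6 = (+0.8785, -0.4778)
  (0,1): δ = 103.03°  ·
  (0,2): δ = 69.70°  ·
  (0,3): δ = 16.79°  ✓
  (0,4): δ = 43.04°  ✓
  (0,5): δ = 84.01°  ·
  (0,6): δ = 108.64°  ·
  (1,2): δ = 146.67°  ·
  (1,3): δ = 93.76°  ·
  (1,4): δ = 33.93°  ✓
  (1,5): δ = 7.04°  ✓
  (1,6): δ = 31.67°  ✓
  (2,3): δ = 127.09°  ·
  (2,4): δ = 67.26°  ·
  (2,5): δ = 26.29°  ✓
  (2,6): δ = 1.66°  ✓
  (3,4): δ = 120.17°  ·
  (3,5): δ = 79.20°  ·
  (3,6): δ = 54.56°  ·
  (4,5): δ = 139.03°  ·
  (4,6): δ = 114.39°  ·
  (5,6): δ = 155.37°  ·
antipodal pairs: 7

count = 7; pairs: (0,3), (0,4), (1,4), (1,5), (1,6), (2,5), (2,6)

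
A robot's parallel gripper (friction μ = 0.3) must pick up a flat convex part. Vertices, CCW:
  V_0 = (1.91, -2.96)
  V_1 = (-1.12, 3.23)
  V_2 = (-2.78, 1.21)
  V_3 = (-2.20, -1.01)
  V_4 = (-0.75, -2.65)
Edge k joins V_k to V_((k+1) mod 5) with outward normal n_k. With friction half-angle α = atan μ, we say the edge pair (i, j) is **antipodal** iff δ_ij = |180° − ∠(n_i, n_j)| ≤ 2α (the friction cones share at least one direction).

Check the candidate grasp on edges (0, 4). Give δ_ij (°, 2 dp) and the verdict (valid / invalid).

α = atan 0.3 = 16.70°;  2α = 33.40°
edge 0: e_0 = (-3.03, +6.19);  n_0 = (+0.8982, +0.4397)
edge 4: e_4 = (+2.66, -0.31);  n_4 = (-0.1158, -0.9933)
∠(n_0, n_4) = 122.73°
δ = |180° − 122.73°| = 57.27°
57.27° > 2α = 33.40°  →  invalid

δ = 57.27°, invalid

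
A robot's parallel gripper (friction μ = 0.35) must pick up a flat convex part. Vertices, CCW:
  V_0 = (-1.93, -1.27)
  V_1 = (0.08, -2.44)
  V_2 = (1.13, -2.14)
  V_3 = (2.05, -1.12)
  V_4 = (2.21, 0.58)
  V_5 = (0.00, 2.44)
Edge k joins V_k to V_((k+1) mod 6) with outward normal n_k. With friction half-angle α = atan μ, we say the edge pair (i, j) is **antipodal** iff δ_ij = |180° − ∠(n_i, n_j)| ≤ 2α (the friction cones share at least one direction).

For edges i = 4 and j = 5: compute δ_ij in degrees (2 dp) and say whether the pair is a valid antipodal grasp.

α = atan 0.35 = 19.29°;  2α = 38.58°
edge 4: e_4 = (-2.21, +1.86);  n_4 = (+0.6439, +0.7651)
edge 5: e_5 = (-1.93, -3.71);  n_5 = (-0.8871, +0.4615)
∠(n_4, n_5) = 102.60°
δ = |180° − 102.60°| = 77.40°
77.40° > 2α = 38.58°  →  invalid

δ = 77.40°, invalid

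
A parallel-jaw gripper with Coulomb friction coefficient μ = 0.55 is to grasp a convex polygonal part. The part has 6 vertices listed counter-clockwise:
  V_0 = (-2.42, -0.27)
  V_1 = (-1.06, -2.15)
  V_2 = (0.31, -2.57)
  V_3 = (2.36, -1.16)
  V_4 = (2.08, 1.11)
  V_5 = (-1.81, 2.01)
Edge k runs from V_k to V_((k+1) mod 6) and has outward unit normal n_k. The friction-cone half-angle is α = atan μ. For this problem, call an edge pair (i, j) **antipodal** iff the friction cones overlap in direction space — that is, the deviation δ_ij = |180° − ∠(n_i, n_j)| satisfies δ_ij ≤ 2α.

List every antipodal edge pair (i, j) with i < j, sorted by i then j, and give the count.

count = 6; pairs: (0,3), (0,4), (1,4), (2,4), (2,5), (3,5)

α = atan 0.55 = 28.81°;  2α = 57.62°
n_0 = (-0.8102, -0.5861)
n_1 = (-0.2931, -0.9561)
n_2 = (+0.5667, -0.8239)
n_3 = (+0.9925, +0.1224)
n_4 = (+0.2254, +0.9743)
n_5 = (-0.9660, +0.2585)
  (0,1): δ = 142.93°  ·
  (0,2): δ = 91.36°  ·
  (0,3): δ = 28.85°  ✓
  (0,4): δ = 41.09°  ✓
  (0,5): δ = 129.14°  ·
  (1,2): δ = 128.44°  ·
  (1,3): δ = 65.92°  ·
  (1,4): δ = 4.02°  ✓
  (1,5): δ = 92.07°  ·
  (2,3): δ = 117.49°  ·
  (2,4): δ = 47.55°  ✓
  (2,5): δ = 40.50°  ✓
  (3,4): δ = 110.06°  ·
  (3,5): δ = 22.01°  ✓
  (4,5): δ = 91.95°  ·
antipodal pairs: 6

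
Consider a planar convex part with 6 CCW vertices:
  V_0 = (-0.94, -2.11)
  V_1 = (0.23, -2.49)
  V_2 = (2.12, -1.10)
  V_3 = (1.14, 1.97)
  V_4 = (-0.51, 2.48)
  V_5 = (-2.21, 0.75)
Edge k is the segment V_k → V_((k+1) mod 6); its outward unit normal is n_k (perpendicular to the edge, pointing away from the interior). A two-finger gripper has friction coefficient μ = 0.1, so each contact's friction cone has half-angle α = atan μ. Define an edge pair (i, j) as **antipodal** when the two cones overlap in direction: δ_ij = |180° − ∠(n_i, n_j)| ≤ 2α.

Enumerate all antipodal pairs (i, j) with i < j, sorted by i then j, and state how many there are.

α = atan 0.1 = 5.71°;  2α = 11.42°
n_0 = (-0.3089, -0.9511)
n_1 = (+0.5925, -0.8056)
n_2 = (+0.9526, +0.3041)
n_3 = (+0.2953, +0.9554)
n_4 = (-0.7133, +0.7009)
n_5 = (-0.9139, -0.4058)
  (0,1): δ = 125.67°  ·
  (0,2): δ = 54.30°  ·
  (0,3): δ = 0.82°  ✓
  (0,4): δ = 63.49°  ·
  (0,5): δ = 131.94°  ·
  (1,2): δ = 108.63°  ·
  (1,3): δ = 53.51°  ·
  (1,4): δ = 9.17°  ✓
  (1,5): δ = 77.61°  ·
  (2,3): δ = 124.88°  ·
  (2,4): δ = 62.20°  ·
  (2,5): δ = 6.24°  ✓
  (3,4): δ = 117.32°  ·
  (3,5): δ = 48.88°  ·
  (4,5): δ = 111.56°  ·
antipodal pairs: 3

count = 3; pairs: (0,3), (1,4), (2,5)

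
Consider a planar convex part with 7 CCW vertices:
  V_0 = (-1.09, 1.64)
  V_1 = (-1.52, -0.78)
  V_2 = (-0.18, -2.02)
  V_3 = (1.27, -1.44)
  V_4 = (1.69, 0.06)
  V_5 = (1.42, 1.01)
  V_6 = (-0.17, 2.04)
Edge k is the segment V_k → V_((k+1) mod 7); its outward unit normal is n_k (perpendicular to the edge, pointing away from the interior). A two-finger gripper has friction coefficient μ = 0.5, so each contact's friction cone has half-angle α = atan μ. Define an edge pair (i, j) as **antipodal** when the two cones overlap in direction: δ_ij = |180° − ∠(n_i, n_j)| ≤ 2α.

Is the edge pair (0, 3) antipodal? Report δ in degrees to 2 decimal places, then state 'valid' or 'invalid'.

δ = 5.57°, valid

α = atan 0.5 = 26.57°;  2α = 53.13°
edge 0: e_0 = (-0.43, -2.42);  n_0 = (-0.9846, +0.1749)
edge 3: e_3 = (+0.42, +1.50);  n_3 = (+0.9630, -0.2696)
∠(n_0, n_3) = 174.43°
δ = |180° − 174.43°| = 5.57°
5.57° ≤ 2α = 53.13°  →  valid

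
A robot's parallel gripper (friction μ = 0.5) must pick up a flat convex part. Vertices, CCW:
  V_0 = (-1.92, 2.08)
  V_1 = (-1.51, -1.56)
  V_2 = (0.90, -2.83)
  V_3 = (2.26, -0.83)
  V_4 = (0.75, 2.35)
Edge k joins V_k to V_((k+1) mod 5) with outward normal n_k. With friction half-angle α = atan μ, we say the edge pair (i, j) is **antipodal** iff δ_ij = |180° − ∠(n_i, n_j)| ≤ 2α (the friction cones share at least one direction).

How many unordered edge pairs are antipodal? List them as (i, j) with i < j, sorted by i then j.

count = 5; pairs: (0,2), (0,3), (1,3), (1,4), (2,4)

α = atan 0.5 = 26.57°;  2α = 53.13°
n_0 = (-0.9937, -0.1119)
n_1 = (-0.4662, -0.8847)
n_2 = (+0.8269, -0.5623)
n_3 = (+0.9033, +0.4289)
n_4 = (-0.1006, +0.9949)
  (0,1): δ = 124.21°  ·
  (0,2): δ = 40.64°  ✓
  (0,3): δ = 18.97°  ✓
  (0,4): δ = 89.35°  ·
  (1,2): δ = 96.43°  ·
  (1,3): δ = 36.81°  ✓
  (1,4): δ = 33.56°  ✓
  (2,3): δ = 120.38°  ·
  (2,4): δ = 50.01°  ✓
  (3,4): δ = 109.63°  ·
antipodal pairs: 5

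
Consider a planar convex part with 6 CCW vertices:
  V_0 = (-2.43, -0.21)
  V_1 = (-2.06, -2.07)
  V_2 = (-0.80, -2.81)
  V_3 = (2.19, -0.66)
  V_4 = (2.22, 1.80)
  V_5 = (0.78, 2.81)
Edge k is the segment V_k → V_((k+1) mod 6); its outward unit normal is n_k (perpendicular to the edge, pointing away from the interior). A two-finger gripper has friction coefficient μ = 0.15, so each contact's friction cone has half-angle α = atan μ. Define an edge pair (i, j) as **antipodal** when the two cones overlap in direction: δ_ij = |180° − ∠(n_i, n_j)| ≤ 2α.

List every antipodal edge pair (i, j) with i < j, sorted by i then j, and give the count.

α = atan 0.15 = 8.53°;  2α = 17.06°
n_0 = (-0.9808, -0.1951)
n_1 = (-0.5064, -0.8623)
n_2 = (+0.5838, -0.8119)
n_3 = (+0.9999, -0.0122)
n_4 = (+0.5742, +0.8187)
n_5 = (-0.6852, +0.7283)
  (0,1): δ = 131.68°  ·
  (0,2): δ = 65.53°  ·
  (0,3): δ = 11.95°  ✓
  (0,4): δ = 43.70°  ·
  (0,5): δ = 122.00°  ·
  (1,2): δ = 113.86°  ·
  (1,3): δ = 60.27°  ·
  (1,4): δ = 4.62°  ✓
  (1,5): δ = 73.68°  ·
  (2,3): δ = 126.42°  ·
  (2,4): δ = 70.76°  ·
  (2,5): δ = 7.53°  ✓
  (3,4): δ = 124.35°  ·
  (3,5): δ = 46.05°  ·
  (4,5): δ = 101.70°  ·
antipodal pairs: 3

count = 3; pairs: (0,3), (1,4), (2,5)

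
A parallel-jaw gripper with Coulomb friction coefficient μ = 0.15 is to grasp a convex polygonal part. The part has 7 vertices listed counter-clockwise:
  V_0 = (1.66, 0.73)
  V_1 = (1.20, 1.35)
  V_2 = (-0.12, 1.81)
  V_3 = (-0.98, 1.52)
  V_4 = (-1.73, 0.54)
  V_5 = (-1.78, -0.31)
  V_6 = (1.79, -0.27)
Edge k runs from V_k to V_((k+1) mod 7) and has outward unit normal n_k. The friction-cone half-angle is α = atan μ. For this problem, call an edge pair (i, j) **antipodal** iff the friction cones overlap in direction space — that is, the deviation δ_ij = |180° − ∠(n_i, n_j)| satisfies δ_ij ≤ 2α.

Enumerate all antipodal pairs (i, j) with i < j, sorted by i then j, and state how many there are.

count = 1; pairs: (4,6)

α = atan 0.15 = 8.53°;  2α = 17.06°
n_0 = (+0.8031, +0.5958)
n_1 = (+0.3291, +0.9443)
n_2 = (-0.3195, +0.9476)
n_3 = (-0.7941, +0.6078)
n_4 = (-0.9983, +0.0587)
n_5 = (+0.0112, -0.9999)
n_6 = (+0.9917, +0.1289)
  (0,1): δ = 145.79°  ·
  (0,2): δ = 107.94°  ·
  (0,3): δ = 74.00°  ·
  (0,4): δ = 39.94°  ·
  (0,5): δ = 54.07°  ·
  (0,6): δ = 150.83°  ·
  (1,2): δ = 142.15°  ·
  (1,3): δ = 108.21°  ·
  (1,4): δ = 74.15°  ·
  (1,5): δ = 19.85°  ·
  (1,6): δ = 116.62°  ·
  (2,3): δ = 146.06°  ·
  (2,4): δ = 112.00°  ·
  (2,5): δ = 17.99°  ·
  (2,6): δ = 78.77°  ·
  (3,4): δ = 145.94°  ·
  (3,5): δ = 51.93°  ·
  (3,6): δ = 44.83°  ·
  (4,5): δ = 85.99°  ·
  (4,6): δ = 10.77°  ✓
  (5,6): δ = 83.24°  ·
antipodal pairs: 1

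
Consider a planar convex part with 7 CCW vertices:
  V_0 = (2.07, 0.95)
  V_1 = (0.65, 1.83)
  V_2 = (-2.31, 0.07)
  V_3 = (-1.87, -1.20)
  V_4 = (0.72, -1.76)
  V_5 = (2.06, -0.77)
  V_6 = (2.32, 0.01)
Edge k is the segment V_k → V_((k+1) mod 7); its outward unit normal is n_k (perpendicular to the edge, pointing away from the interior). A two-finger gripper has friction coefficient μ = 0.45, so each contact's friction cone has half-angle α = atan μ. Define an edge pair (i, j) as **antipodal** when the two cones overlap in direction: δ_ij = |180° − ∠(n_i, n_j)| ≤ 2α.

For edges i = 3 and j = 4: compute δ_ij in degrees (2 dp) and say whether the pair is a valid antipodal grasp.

δ = 131.34°, invalid

α = atan 0.45 = 24.23°;  2α = 48.46°
edge 3: e_3 = (+2.59, -0.56);  n_3 = (-0.2113, -0.9774)
edge 4: e_4 = (+1.34, +0.99);  n_4 = (+0.5942, -0.8043)
∠(n_3, n_4) = 48.66°
δ = |180° − 48.66°| = 131.34°
131.34° > 2α = 48.46°  →  invalid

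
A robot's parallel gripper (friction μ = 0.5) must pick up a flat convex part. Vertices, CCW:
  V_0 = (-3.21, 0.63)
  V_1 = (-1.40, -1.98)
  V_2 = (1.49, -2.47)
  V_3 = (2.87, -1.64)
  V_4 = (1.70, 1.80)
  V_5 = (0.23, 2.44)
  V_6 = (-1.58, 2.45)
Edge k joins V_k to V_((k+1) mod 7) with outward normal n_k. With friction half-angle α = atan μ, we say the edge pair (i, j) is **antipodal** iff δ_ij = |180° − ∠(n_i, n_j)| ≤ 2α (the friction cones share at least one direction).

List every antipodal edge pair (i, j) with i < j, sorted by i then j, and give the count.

count = 6; pairs: (0,3), (0,4), (1,4), (1,5), (2,5), (2,6)

α = atan 0.5 = 26.57°;  2α = 53.13°
n_0 = (-0.8217, -0.5699)
n_1 = (-0.1672, -0.9859)
n_2 = (+0.5154, -0.8569)
n_3 = (+0.9467, +0.3220)
n_4 = (+0.3992, +0.9169)
n_5 = (+0.0055, +1.0000)
n_6 = (-0.7449, +0.6672)
  (0,1): δ = 134.36°  ·
  (0,2): δ = 93.72°  ·
  (0,3): δ = 15.96°  ✓
  (0,4): δ = 31.73°  ✓
  (0,5): δ = 54.94°  ·
  (0,6): δ = 103.41°  ·
  (1,2): δ = 139.35°  ·
  (1,3): δ = 61.59°  ·
  (1,4): δ = 13.90°  ✓
  (1,5): δ = 9.31°  ✓
  (1,6): δ = 57.78°  ·
  (2,3): δ = 102.24°  ·
  (2,4): δ = 54.55°  ·
  (2,5): δ = 31.34°  ✓
  (2,6): δ = 17.13°  ✓
  (3,4): δ = 132.31°  ·
  (3,5): δ = 109.10°  ·
  (3,6): δ = 60.63°  ·
  (4,5): δ = 156.79°  ·
  (4,6): δ = 108.32°  ·
  (5,6): δ = 131.53°  ·
antipodal pairs: 6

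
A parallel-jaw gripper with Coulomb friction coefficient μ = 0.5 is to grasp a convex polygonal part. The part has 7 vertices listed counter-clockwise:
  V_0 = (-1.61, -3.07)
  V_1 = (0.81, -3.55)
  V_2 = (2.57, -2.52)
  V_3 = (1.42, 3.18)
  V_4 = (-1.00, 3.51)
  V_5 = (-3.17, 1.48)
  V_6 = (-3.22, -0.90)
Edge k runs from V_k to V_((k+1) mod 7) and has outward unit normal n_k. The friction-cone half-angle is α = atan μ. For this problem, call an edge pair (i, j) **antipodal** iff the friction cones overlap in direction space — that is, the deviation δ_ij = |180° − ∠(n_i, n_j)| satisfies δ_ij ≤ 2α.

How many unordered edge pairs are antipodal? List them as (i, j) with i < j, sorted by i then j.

count = 6; pairs: (0,3), (1,3), (1,4), (2,5), (2,6), (3,6)

α = atan 0.5 = 26.57°;  2α = 53.13°
n_0 = (-0.1946, -0.9809)
n_1 = (+0.5051, -0.8631)
n_2 = (+0.9802, +0.1978)
n_3 = (+0.1351, +0.9908)
n_4 = (-0.6832, +0.7303)
n_5 = (-0.9998, +0.0210)
n_6 = (-0.8031, -0.5958)
  (0,1): δ = 138.44°  ·
  (0,2): δ = 67.37°  ·
  (0,3): δ = 3.45°  ✓
  (0,4): δ = 54.31°  ·
  (0,5): δ = 100.02°  ·
  (0,6): δ = 137.79°  ·
  (1,2): δ = 108.93°  ·
  (1,3): δ = 38.10°  ✓
  (1,4): δ = 12.75°  ✓
  (1,5): δ = 58.46°  ·
  (1,6): δ = 96.24°  ·
  (2,3): δ = 109.17°  ·
  (2,4): δ = 58.32°  ·
  (2,5): δ = 12.61°  ✓
  (2,6): δ = 25.17°  ✓
  (3,4): δ = 129.14°  ·
  (3,5): δ = 83.44°  ·
  (3,6): δ = 45.66°  ✓
  (4,5): δ = 134.29°  ·
  (4,6): δ = 96.52°  ·
  (5,6): δ = 142.22°  ·
antipodal pairs: 6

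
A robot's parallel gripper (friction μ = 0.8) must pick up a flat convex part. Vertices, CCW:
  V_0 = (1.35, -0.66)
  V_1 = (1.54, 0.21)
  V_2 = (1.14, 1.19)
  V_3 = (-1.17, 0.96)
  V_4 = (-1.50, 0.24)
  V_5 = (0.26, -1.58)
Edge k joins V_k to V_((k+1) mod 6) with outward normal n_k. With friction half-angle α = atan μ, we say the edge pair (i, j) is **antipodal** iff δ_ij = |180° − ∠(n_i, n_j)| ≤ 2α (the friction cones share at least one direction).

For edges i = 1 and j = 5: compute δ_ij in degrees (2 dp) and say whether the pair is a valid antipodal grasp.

δ = 107.96°, invalid

α = atan 0.8 = 38.66°;  2α = 77.32°
edge 1: e_1 = (-0.40, +0.98);  n_1 = (+0.9258, +0.3779)
edge 5: e_5 = (+1.09, +0.92);  n_5 = (+0.6450, -0.7642)
∠(n_1, n_5) = 72.04°
δ = |180° − 72.04°| = 107.96°
107.96° > 2α = 77.32°  →  invalid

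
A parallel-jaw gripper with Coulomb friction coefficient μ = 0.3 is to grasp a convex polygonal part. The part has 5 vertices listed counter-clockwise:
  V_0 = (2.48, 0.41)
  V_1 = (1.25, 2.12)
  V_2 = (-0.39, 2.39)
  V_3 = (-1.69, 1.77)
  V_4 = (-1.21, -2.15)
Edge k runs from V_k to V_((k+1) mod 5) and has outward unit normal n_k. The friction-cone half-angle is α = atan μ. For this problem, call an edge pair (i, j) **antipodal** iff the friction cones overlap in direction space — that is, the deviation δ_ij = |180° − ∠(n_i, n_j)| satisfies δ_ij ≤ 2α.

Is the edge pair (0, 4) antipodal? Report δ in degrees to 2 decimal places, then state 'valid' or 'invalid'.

δ = 89.02°, invalid

α = atan 0.3 = 16.70°;  2α = 33.40°
edge 0: e_0 = (-1.23, +1.71);  n_0 = (+0.8118, +0.5839)
edge 4: e_4 = (+3.69, +2.56);  n_4 = (+0.5700, -0.8216)
∠(n_0, n_4) = 90.98°
δ = |180° − 90.98°| = 89.02°
89.02° > 2α = 33.40°  →  invalid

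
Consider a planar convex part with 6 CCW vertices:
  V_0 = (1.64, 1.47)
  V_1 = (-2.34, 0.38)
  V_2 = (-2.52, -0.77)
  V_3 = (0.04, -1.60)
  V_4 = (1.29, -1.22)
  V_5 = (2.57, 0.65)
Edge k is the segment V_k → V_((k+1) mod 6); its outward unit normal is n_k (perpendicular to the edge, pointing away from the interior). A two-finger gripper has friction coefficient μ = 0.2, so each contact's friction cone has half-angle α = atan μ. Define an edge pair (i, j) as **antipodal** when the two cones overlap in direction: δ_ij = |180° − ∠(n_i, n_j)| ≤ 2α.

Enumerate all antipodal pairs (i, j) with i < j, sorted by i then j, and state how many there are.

count = 1; pairs: (0,3)

α = atan 0.2 = 11.31°;  2α = 22.62°
n_0 = (-0.2641, +0.9645)
n_1 = (-0.9880, +0.1546)
n_2 = (-0.3084, -0.9513)
n_3 = (+0.2909, -0.9568)
n_4 = (+0.8252, -0.5648)
n_5 = (+0.6614, +0.7501)
  (0,1): δ = 114.21°  ·
  (0,2): δ = 33.28°  ·
  (0,3): δ = 1.59°  ✓
  (0,4): δ = 40.29°  ·
  (0,5): δ = 123.28°  ·
  (1,2): δ = 99.07°  ·
  (1,3): δ = 64.19°  ·
  (1,4): δ = 25.50°  ·
  (1,5): δ = 57.49°  ·
  (2,3): δ = 145.13°  ·
  (2,4): δ = 106.43°  ·
  (2,5): δ = 23.44°  ·
  (3,4): δ = 141.30°  ·
  (3,5): δ = 58.31°  ·
  (4,5): δ = 97.01°  ·
antipodal pairs: 1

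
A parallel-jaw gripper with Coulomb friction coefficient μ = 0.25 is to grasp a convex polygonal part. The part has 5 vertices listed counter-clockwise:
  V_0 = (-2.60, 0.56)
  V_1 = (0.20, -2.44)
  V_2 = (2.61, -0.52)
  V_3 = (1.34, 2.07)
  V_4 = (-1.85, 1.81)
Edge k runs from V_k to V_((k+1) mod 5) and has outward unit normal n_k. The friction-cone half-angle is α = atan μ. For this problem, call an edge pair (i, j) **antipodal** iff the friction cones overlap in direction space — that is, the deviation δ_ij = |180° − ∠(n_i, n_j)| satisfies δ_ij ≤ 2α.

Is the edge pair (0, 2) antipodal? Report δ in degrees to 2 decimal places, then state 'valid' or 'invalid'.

α = atan 0.25 = 14.04°;  2α = 28.07°
edge 0: e_0 = (+2.80, -3.00);  n_0 = (-0.7311, -0.6823)
edge 2: e_2 = (-1.27, +2.59);  n_2 = (+0.8979, +0.4403)
∠(n_0, n_2) = 163.10°
δ = |180° − 163.10°| = 16.90°
16.90° ≤ 2α = 28.07°  →  valid

δ = 16.90°, valid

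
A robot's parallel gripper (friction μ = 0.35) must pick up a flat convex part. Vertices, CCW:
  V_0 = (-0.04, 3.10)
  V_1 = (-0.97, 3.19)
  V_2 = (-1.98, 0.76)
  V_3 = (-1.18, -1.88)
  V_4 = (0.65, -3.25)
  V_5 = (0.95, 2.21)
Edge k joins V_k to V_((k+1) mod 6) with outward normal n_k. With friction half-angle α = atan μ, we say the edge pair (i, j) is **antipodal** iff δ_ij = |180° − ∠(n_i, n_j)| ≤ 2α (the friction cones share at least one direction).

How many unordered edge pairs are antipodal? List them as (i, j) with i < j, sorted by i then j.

α = atan 0.35 = 19.29°;  2α = 38.58°
n_0 = (+0.0963, +0.9954)
n_1 = (-0.9234, +0.3838)
n_2 = (-0.9570, -0.2900)
n_3 = (-0.5993, -0.8005)
n_4 = (+0.9985, -0.0549)
n_5 = (+0.6685, +0.7437)
  (0,1): δ = 107.04°  ·
  (0,2): δ = 67.61°  ·
  (0,3): δ = 31.29°  ✓
  (0,4): δ = 92.38°  ·
  (0,5): δ = 143.57°  ·
  (1,2): δ = 140.57°  ·
  (1,3): δ = 104.25°  ·
  (1,4): δ = 19.42°  ✓
  (1,5): δ = 70.61°  ·
  (2,3): δ = 143.68°  ·
  (2,4): δ = 20.00°  ✓
  (2,5): δ = 31.19°  ✓
  (3,4): δ = 56.33°  ·
  (3,5): δ = 5.14°  ✓
  (4,5): δ = 128.81°  ·
antipodal pairs: 5

count = 5; pairs: (0,3), (1,4), (2,4), (2,5), (3,5)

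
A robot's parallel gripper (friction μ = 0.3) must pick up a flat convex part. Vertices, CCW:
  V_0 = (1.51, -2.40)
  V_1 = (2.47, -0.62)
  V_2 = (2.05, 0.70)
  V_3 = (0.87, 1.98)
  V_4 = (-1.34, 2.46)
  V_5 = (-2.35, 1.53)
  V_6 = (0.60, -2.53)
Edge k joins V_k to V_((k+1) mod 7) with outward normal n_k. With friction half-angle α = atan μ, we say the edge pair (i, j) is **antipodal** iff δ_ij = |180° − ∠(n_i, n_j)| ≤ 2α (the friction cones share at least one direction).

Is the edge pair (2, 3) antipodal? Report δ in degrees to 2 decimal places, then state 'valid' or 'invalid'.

α = atan 0.3 = 16.70°;  2α = 33.40°
edge 2: e_2 = (-1.18, +1.28);  n_2 = (+0.7352, +0.6778)
edge 3: e_3 = (-2.21, +0.48);  n_3 = (+0.2122, +0.9772)
∠(n_2, n_3) = 35.07°
δ = |180° − 35.07°| = 144.93°
144.93° > 2α = 33.40°  →  invalid

δ = 144.93°, invalid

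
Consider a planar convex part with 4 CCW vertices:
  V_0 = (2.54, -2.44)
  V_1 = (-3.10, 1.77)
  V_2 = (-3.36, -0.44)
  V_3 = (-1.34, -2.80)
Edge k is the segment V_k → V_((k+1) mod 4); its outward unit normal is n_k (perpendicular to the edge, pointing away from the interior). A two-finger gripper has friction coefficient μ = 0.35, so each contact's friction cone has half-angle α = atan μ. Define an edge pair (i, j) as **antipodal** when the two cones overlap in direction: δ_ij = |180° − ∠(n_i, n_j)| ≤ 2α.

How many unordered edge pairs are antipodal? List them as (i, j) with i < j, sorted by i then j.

count = 1; pairs: (0,2)

α = atan 0.35 = 19.29°;  2α = 38.58°
n_0 = (+0.5982, +0.8014)
n_1 = (-0.9932, +0.1168)
n_2 = (-0.7597, -0.6503)
n_3 = (+0.0924, -0.9957)
  (0,1): δ = 59.97°  ·
  (0,2): δ = 12.70°  ✓
  (0,3): δ = 42.04°  ·
  (1,2): δ = 132.73°  ·
  (1,3): δ = 77.99°  ·
  (2,3): δ = 125.26°  ·
antipodal pairs: 1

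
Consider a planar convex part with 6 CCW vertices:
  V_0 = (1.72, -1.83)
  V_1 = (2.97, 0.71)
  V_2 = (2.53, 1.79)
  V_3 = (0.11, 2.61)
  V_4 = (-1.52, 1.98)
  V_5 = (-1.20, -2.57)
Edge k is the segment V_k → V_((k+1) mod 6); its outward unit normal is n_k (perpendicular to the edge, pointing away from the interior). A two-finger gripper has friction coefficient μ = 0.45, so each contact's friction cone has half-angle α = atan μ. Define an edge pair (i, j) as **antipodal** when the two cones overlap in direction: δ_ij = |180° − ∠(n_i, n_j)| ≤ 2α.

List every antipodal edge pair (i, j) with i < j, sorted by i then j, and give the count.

count = 5; pairs: (0,3), (0,4), (1,4), (2,5), (3,5)

α = atan 0.45 = 24.23°;  2α = 48.46°
n_0 = (+0.8972, -0.4416)
n_1 = (+0.9261, +0.3773)
n_2 = (+0.3209, +0.9471)
n_3 = (-0.3605, +0.9328)
n_4 = (-0.9975, -0.0702)
n_5 = (+0.2457, -0.9694)
  (0,1): δ = 131.63°  ·
  (0,2): δ = 82.52°  ·
  (0,3): δ = 42.67°  ✓
  (0,4): δ = 30.23°  ✓
  (0,5): δ = 130.42°  ·
  (1,2): δ = 130.88°  ·
  (1,3): δ = 91.03°  ·
  (1,4): δ = 18.14°  ✓
  (1,5): δ = 82.05°  ·
  (2,3): δ = 140.15°  ·
  (2,4): δ = 67.26°  ·
  (2,5): δ = 32.94°  ✓
  (3,4): δ = 107.11°  ·
  (3,5): δ = 6.91°  ✓
  (4,5): δ = 79.80°  ·
antipodal pairs: 5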